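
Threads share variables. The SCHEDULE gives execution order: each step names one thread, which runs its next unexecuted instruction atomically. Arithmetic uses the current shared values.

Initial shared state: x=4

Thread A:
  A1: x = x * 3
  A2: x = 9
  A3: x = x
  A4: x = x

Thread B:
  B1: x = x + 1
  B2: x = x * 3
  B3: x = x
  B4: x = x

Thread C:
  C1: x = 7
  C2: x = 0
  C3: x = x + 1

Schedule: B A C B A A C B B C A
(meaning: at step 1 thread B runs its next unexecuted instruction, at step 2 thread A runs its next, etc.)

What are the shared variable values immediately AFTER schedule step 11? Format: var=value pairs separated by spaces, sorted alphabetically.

Answer: x=1

Derivation:
Step 1: thread B executes B1 (x = x + 1). Shared: x=5. PCs: A@0 B@1 C@0
Step 2: thread A executes A1 (x = x * 3). Shared: x=15. PCs: A@1 B@1 C@0
Step 3: thread C executes C1 (x = 7). Shared: x=7. PCs: A@1 B@1 C@1
Step 4: thread B executes B2 (x = x * 3). Shared: x=21. PCs: A@1 B@2 C@1
Step 5: thread A executes A2 (x = 9). Shared: x=9. PCs: A@2 B@2 C@1
Step 6: thread A executes A3 (x = x). Shared: x=9. PCs: A@3 B@2 C@1
Step 7: thread C executes C2 (x = 0). Shared: x=0. PCs: A@3 B@2 C@2
Step 8: thread B executes B3 (x = x). Shared: x=0. PCs: A@3 B@3 C@2
Step 9: thread B executes B4 (x = x). Shared: x=0. PCs: A@3 B@4 C@2
Step 10: thread C executes C3 (x = x + 1). Shared: x=1. PCs: A@3 B@4 C@3
Step 11: thread A executes A4 (x = x). Shared: x=1. PCs: A@4 B@4 C@3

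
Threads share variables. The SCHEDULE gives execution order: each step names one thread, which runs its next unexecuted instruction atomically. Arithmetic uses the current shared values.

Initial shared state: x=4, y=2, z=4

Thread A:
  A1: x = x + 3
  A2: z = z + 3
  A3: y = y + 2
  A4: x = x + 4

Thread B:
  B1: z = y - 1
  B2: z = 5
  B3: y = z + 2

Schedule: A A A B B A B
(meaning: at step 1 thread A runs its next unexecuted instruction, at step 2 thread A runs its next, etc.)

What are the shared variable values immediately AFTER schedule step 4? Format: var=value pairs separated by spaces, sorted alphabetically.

Answer: x=7 y=4 z=3

Derivation:
Step 1: thread A executes A1 (x = x + 3). Shared: x=7 y=2 z=4. PCs: A@1 B@0
Step 2: thread A executes A2 (z = z + 3). Shared: x=7 y=2 z=7. PCs: A@2 B@0
Step 3: thread A executes A3 (y = y + 2). Shared: x=7 y=4 z=7. PCs: A@3 B@0
Step 4: thread B executes B1 (z = y - 1). Shared: x=7 y=4 z=3. PCs: A@3 B@1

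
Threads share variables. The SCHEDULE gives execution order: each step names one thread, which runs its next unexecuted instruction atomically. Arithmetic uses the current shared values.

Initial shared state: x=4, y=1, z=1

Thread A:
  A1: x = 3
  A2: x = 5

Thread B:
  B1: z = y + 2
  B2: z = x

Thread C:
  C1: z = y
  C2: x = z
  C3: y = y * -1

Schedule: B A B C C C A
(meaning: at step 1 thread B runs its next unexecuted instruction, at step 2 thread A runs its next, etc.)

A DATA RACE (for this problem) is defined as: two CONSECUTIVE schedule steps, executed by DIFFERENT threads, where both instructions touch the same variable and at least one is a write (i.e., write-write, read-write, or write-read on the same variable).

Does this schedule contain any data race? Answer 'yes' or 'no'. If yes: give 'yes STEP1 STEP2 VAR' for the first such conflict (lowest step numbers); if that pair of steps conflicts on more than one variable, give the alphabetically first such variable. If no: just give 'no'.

Answer: yes 2 3 x

Derivation:
Steps 1,2: B(r=y,w=z) vs A(r=-,w=x). No conflict.
Steps 2,3: A(x = 3) vs B(z = x). RACE on x (W-R).
Steps 3,4: B(z = x) vs C(z = y). RACE on z (W-W).
Steps 4,5: same thread (C). No race.
Steps 5,6: same thread (C). No race.
Steps 6,7: C(r=y,w=y) vs A(r=-,w=x). No conflict.
First conflict at steps 2,3.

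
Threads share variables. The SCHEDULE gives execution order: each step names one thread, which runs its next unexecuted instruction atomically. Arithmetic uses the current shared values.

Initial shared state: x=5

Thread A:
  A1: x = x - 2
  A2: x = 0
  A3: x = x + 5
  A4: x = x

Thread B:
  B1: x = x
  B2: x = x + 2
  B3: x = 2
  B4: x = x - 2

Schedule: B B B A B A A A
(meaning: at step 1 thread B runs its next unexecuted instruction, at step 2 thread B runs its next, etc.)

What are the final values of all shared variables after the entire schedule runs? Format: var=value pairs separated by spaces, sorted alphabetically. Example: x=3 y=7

Step 1: thread B executes B1 (x = x). Shared: x=5. PCs: A@0 B@1
Step 2: thread B executes B2 (x = x + 2). Shared: x=7. PCs: A@0 B@2
Step 3: thread B executes B3 (x = 2). Shared: x=2. PCs: A@0 B@3
Step 4: thread A executes A1 (x = x - 2). Shared: x=0. PCs: A@1 B@3
Step 5: thread B executes B4 (x = x - 2). Shared: x=-2. PCs: A@1 B@4
Step 6: thread A executes A2 (x = 0). Shared: x=0. PCs: A@2 B@4
Step 7: thread A executes A3 (x = x + 5). Shared: x=5. PCs: A@3 B@4
Step 8: thread A executes A4 (x = x). Shared: x=5. PCs: A@4 B@4

Answer: x=5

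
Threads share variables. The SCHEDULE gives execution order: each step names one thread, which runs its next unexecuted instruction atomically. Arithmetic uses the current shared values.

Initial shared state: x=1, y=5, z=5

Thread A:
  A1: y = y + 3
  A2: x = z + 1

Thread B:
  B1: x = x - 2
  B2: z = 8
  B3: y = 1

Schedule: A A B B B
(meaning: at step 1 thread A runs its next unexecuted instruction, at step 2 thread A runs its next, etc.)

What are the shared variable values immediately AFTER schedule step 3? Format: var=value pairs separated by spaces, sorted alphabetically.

Step 1: thread A executes A1 (y = y + 3). Shared: x=1 y=8 z=5. PCs: A@1 B@0
Step 2: thread A executes A2 (x = z + 1). Shared: x=6 y=8 z=5. PCs: A@2 B@0
Step 3: thread B executes B1 (x = x - 2). Shared: x=4 y=8 z=5. PCs: A@2 B@1

Answer: x=4 y=8 z=5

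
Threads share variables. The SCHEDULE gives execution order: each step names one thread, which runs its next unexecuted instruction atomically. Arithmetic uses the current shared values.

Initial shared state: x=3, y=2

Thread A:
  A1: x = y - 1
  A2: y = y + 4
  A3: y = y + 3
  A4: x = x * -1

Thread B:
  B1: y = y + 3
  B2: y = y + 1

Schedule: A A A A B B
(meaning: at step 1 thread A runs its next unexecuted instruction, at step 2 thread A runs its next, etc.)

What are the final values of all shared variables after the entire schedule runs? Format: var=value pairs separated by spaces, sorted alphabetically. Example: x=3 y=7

Answer: x=-1 y=13

Derivation:
Step 1: thread A executes A1 (x = y - 1). Shared: x=1 y=2. PCs: A@1 B@0
Step 2: thread A executes A2 (y = y + 4). Shared: x=1 y=6. PCs: A@2 B@0
Step 3: thread A executes A3 (y = y + 3). Shared: x=1 y=9. PCs: A@3 B@0
Step 4: thread A executes A4 (x = x * -1). Shared: x=-1 y=9. PCs: A@4 B@0
Step 5: thread B executes B1 (y = y + 3). Shared: x=-1 y=12. PCs: A@4 B@1
Step 6: thread B executes B2 (y = y + 1). Shared: x=-1 y=13. PCs: A@4 B@2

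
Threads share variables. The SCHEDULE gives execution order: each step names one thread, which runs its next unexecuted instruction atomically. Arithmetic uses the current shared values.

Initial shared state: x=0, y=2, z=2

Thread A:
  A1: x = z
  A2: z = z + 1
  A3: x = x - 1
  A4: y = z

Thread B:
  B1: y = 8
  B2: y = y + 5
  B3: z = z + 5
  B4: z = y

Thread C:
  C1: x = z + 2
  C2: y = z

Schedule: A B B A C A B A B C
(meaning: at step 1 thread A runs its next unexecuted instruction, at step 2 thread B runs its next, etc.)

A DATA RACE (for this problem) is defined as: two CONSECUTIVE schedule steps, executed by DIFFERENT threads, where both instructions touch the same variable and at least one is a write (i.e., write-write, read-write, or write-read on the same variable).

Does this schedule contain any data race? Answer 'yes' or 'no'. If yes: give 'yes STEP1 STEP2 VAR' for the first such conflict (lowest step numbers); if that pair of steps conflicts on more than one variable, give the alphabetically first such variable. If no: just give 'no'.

Steps 1,2: A(r=z,w=x) vs B(r=-,w=y). No conflict.
Steps 2,3: same thread (B). No race.
Steps 3,4: B(r=y,w=y) vs A(r=z,w=z). No conflict.
Steps 4,5: A(z = z + 1) vs C(x = z + 2). RACE on z (W-R).
Steps 5,6: C(x = z + 2) vs A(x = x - 1). RACE on x (W-W).
Steps 6,7: A(r=x,w=x) vs B(r=z,w=z). No conflict.
Steps 7,8: B(z = z + 5) vs A(y = z). RACE on z (W-R).
Steps 8,9: A(y = z) vs B(z = y). RACE on y (W-R), z (R-W). Multiple vars; alphabetically first is y.
Steps 9,10: B(z = y) vs C(y = z). RACE on y (R-W), z (W-R). Multiple vars; alphabetically first is y.
First conflict at steps 4,5.

Answer: yes 4 5 z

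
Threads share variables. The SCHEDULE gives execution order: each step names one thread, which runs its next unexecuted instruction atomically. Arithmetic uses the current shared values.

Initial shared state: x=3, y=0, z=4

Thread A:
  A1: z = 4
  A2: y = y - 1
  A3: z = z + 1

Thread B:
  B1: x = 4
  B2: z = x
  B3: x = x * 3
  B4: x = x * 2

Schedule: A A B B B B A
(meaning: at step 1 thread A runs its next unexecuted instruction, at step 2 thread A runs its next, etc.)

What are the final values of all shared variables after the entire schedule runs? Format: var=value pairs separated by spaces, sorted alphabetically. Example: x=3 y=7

Answer: x=24 y=-1 z=5

Derivation:
Step 1: thread A executes A1 (z = 4). Shared: x=3 y=0 z=4. PCs: A@1 B@0
Step 2: thread A executes A2 (y = y - 1). Shared: x=3 y=-1 z=4. PCs: A@2 B@0
Step 3: thread B executes B1 (x = 4). Shared: x=4 y=-1 z=4. PCs: A@2 B@1
Step 4: thread B executes B2 (z = x). Shared: x=4 y=-1 z=4. PCs: A@2 B@2
Step 5: thread B executes B3 (x = x * 3). Shared: x=12 y=-1 z=4. PCs: A@2 B@3
Step 6: thread B executes B4 (x = x * 2). Shared: x=24 y=-1 z=4. PCs: A@2 B@4
Step 7: thread A executes A3 (z = z + 1). Shared: x=24 y=-1 z=5. PCs: A@3 B@4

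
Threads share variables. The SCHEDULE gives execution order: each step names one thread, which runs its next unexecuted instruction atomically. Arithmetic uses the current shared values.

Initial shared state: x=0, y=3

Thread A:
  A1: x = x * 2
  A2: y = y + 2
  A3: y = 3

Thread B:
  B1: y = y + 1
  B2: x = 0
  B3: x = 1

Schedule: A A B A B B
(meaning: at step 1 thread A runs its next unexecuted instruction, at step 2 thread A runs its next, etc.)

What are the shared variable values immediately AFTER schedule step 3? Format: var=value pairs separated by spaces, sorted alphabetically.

Step 1: thread A executes A1 (x = x * 2). Shared: x=0 y=3. PCs: A@1 B@0
Step 2: thread A executes A2 (y = y + 2). Shared: x=0 y=5. PCs: A@2 B@0
Step 3: thread B executes B1 (y = y + 1). Shared: x=0 y=6. PCs: A@2 B@1

Answer: x=0 y=6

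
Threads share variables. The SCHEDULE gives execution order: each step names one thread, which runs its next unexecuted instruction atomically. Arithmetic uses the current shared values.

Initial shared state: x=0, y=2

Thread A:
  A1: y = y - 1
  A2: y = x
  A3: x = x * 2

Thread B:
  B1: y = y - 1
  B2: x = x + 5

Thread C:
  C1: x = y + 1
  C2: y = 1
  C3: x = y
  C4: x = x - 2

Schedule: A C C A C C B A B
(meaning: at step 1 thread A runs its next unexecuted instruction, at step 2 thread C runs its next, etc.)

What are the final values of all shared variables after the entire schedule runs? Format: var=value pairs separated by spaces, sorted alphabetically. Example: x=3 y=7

Answer: x=5 y=1

Derivation:
Step 1: thread A executes A1 (y = y - 1). Shared: x=0 y=1. PCs: A@1 B@0 C@0
Step 2: thread C executes C1 (x = y + 1). Shared: x=2 y=1. PCs: A@1 B@0 C@1
Step 3: thread C executes C2 (y = 1). Shared: x=2 y=1. PCs: A@1 B@0 C@2
Step 4: thread A executes A2 (y = x). Shared: x=2 y=2. PCs: A@2 B@0 C@2
Step 5: thread C executes C3 (x = y). Shared: x=2 y=2. PCs: A@2 B@0 C@3
Step 6: thread C executes C4 (x = x - 2). Shared: x=0 y=2. PCs: A@2 B@0 C@4
Step 7: thread B executes B1 (y = y - 1). Shared: x=0 y=1. PCs: A@2 B@1 C@4
Step 8: thread A executes A3 (x = x * 2). Shared: x=0 y=1. PCs: A@3 B@1 C@4
Step 9: thread B executes B2 (x = x + 5). Shared: x=5 y=1. PCs: A@3 B@2 C@4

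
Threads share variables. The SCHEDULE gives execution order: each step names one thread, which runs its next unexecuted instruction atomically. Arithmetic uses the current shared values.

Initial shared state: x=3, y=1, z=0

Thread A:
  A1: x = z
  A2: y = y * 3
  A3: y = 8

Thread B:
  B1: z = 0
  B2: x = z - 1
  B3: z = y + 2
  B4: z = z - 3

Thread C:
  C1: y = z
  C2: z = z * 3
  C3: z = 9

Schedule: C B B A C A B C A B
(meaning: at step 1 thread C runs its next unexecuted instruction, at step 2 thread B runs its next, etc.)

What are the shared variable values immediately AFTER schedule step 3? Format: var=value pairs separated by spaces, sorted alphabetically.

Answer: x=-1 y=0 z=0

Derivation:
Step 1: thread C executes C1 (y = z). Shared: x=3 y=0 z=0. PCs: A@0 B@0 C@1
Step 2: thread B executes B1 (z = 0). Shared: x=3 y=0 z=0. PCs: A@0 B@1 C@1
Step 3: thread B executes B2 (x = z - 1). Shared: x=-1 y=0 z=0. PCs: A@0 B@2 C@1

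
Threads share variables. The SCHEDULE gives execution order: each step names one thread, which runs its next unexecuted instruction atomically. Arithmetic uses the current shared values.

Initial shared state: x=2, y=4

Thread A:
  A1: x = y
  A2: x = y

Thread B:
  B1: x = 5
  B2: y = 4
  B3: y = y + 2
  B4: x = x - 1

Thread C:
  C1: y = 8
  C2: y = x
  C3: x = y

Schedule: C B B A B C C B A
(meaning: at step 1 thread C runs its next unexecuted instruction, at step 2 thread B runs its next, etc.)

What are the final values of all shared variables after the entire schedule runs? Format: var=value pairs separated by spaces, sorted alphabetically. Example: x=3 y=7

Answer: x=4 y=4

Derivation:
Step 1: thread C executes C1 (y = 8). Shared: x=2 y=8. PCs: A@0 B@0 C@1
Step 2: thread B executes B1 (x = 5). Shared: x=5 y=8. PCs: A@0 B@1 C@1
Step 3: thread B executes B2 (y = 4). Shared: x=5 y=4. PCs: A@0 B@2 C@1
Step 4: thread A executes A1 (x = y). Shared: x=4 y=4. PCs: A@1 B@2 C@1
Step 5: thread B executes B3 (y = y + 2). Shared: x=4 y=6. PCs: A@1 B@3 C@1
Step 6: thread C executes C2 (y = x). Shared: x=4 y=4. PCs: A@1 B@3 C@2
Step 7: thread C executes C3 (x = y). Shared: x=4 y=4. PCs: A@1 B@3 C@3
Step 8: thread B executes B4 (x = x - 1). Shared: x=3 y=4. PCs: A@1 B@4 C@3
Step 9: thread A executes A2 (x = y). Shared: x=4 y=4. PCs: A@2 B@4 C@3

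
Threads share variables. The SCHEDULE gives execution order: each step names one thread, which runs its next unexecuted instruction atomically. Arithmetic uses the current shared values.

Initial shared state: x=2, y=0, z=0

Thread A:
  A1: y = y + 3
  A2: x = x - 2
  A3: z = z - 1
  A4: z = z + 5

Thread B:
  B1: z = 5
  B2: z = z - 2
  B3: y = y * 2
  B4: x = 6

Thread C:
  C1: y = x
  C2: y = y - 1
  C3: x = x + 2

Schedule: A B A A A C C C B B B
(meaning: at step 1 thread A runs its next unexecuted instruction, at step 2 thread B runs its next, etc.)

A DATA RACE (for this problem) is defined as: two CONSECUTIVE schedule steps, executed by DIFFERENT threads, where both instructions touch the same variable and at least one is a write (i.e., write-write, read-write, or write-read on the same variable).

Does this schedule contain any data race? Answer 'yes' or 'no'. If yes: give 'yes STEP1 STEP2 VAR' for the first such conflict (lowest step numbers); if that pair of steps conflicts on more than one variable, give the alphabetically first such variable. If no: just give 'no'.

Answer: no

Derivation:
Steps 1,2: A(r=y,w=y) vs B(r=-,w=z). No conflict.
Steps 2,3: B(r=-,w=z) vs A(r=x,w=x). No conflict.
Steps 3,4: same thread (A). No race.
Steps 4,5: same thread (A). No race.
Steps 5,6: A(r=z,w=z) vs C(r=x,w=y). No conflict.
Steps 6,7: same thread (C). No race.
Steps 7,8: same thread (C). No race.
Steps 8,9: C(r=x,w=x) vs B(r=z,w=z). No conflict.
Steps 9,10: same thread (B). No race.
Steps 10,11: same thread (B). No race.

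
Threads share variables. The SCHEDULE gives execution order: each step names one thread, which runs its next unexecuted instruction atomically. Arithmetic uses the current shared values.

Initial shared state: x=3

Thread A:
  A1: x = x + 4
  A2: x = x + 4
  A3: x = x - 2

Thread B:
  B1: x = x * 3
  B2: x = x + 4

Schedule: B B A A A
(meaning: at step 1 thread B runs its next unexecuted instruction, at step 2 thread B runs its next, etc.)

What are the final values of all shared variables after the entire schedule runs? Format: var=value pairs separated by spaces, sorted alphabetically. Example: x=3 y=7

Step 1: thread B executes B1 (x = x * 3). Shared: x=9. PCs: A@0 B@1
Step 2: thread B executes B2 (x = x + 4). Shared: x=13. PCs: A@0 B@2
Step 3: thread A executes A1 (x = x + 4). Shared: x=17. PCs: A@1 B@2
Step 4: thread A executes A2 (x = x + 4). Shared: x=21. PCs: A@2 B@2
Step 5: thread A executes A3 (x = x - 2). Shared: x=19. PCs: A@3 B@2

Answer: x=19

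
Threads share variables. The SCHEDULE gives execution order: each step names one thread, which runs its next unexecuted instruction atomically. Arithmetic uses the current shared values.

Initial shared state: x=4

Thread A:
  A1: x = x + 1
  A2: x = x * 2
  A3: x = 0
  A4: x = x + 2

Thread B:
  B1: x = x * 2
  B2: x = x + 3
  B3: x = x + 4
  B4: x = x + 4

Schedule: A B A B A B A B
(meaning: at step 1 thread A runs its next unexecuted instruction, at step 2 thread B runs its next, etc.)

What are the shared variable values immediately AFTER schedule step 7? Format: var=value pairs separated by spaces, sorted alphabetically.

Answer: x=6

Derivation:
Step 1: thread A executes A1 (x = x + 1). Shared: x=5. PCs: A@1 B@0
Step 2: thread B executes B1 (x = x * 2). Shared: x=10. PCs: A@1 B@1
Step 3: thread A executes A2 (x = x * 2). Shared: x=20. PCs: A@2 B@1
Step 4: thread B executes B2 (x = x + 3). Shared: x=23. PCs: A@2 B@2
Step 5: thread A executes A3 (x = 0). Shared: x=0. PCs: A@3 B@2
Step 6: thread B executes B3 (x = x + 4). Shared: x=4. PCs: A@3 B@3
Step 7: thread A executes A4 (x = x + 2). Shared: x=6. PCs: A@4 B@3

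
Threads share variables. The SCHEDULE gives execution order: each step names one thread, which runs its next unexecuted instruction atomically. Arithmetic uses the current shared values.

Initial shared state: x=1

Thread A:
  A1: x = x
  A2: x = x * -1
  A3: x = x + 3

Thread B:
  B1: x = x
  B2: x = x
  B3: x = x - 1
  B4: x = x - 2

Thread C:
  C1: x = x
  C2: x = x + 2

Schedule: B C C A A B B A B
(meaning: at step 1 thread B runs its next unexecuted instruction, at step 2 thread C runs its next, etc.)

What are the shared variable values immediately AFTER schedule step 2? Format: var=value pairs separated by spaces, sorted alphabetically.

Answer: x=1

Derivation:
Step 1: thread B executes B1 (x = x). Shared: x=1. PCs: A@0 B@1 C@0
Step 2: thread C executes C1 (x = x). Shared: x=1. PCs: A@0 B@1 C@1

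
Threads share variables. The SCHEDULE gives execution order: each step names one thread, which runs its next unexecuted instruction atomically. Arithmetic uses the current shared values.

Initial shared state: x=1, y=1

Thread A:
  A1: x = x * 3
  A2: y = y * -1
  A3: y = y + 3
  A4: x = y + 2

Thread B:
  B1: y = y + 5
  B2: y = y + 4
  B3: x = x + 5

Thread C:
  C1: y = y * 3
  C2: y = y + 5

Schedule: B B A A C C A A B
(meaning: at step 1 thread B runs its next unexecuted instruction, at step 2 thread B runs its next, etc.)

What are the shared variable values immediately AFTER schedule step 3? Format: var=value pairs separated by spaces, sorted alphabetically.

Answer: x=3 y=10

Derivation:
Step 1: thread B executes B1 (y = y + 5). Shared: x=1 y=6. PCs: A@0 B@1 C@0
Step 2: thread B executes B2 (y = y + 4). Shared: x=1 y=10. PCs: A@0 B@2 C@0
Step 3: thread A executes A1 (x = x * 3). Shared: x=3 y=10. PCs: A@1 B@2 C@0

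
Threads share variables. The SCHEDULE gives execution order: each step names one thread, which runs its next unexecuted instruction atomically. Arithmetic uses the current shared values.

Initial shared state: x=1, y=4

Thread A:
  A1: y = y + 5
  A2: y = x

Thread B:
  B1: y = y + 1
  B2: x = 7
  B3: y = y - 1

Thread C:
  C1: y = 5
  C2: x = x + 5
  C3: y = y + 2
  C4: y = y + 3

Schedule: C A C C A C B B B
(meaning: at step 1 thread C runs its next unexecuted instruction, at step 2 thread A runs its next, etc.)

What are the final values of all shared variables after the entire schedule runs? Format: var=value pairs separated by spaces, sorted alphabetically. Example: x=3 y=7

Answer: x=7 y=9

Derivation:
Step 1: thread C executes C1 (y = 5). Shared: x=1 y=5. PCs: A@0 B@0 C@1
Step 2: thread A executes A1 (y = y + 5). Shared: x=1 y=10. PCs: A@1 B@0 C@1
Step 3: thread C executes C2 (x = x + 5). Shared: x=6 y=10. PCs: A@1 B@0 C@2
Step 4: thread C executes C3 (y = y + 2). Shared: x=6 y=12. PCs: A@1 B@0 C@3
Step 5: thread A executes A2 (y = x). Shared: x=6 y=6. PCs: A@2 B@0 C@3
Step 6: thread C executes C4 (y = y + 3). Shared: x=6 y=9. PCs: A@2 B@0 C@4
Step 7: thread B executes B1 (y = y + 1). Shared: x=6 y=10. PCs: A@2 B@1 C@4
Step 8: thread B executes B2 (x = 7). Shared: x=7 y=10. PCs: A@2 B@2 C@4
Step 9: thread B executes B3 (y = y - 1). Shared: x=7 y=9. PCs: A@2 B@3 C@4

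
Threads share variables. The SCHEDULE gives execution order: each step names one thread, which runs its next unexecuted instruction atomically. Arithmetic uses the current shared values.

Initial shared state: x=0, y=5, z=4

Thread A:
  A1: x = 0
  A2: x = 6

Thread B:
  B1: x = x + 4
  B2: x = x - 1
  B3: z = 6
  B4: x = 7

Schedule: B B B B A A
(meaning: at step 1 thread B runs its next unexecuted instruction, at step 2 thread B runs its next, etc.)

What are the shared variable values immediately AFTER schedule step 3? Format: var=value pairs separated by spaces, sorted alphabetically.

Step 1: thread B executes B1 (x = x + 4). Shared: x=4 y=5 z=4. PCs: A@0 B@1
Step 2: thread B executes B2 (x = x - 1). Shared: x=3 y=5 z=4. PCs: A@0 B@2
Step 3: thread B executes B3 (z = 6). Shared: x=3 y=5 z=6. PCs: A@0 B@3

Answer: x=3 y=5 z=6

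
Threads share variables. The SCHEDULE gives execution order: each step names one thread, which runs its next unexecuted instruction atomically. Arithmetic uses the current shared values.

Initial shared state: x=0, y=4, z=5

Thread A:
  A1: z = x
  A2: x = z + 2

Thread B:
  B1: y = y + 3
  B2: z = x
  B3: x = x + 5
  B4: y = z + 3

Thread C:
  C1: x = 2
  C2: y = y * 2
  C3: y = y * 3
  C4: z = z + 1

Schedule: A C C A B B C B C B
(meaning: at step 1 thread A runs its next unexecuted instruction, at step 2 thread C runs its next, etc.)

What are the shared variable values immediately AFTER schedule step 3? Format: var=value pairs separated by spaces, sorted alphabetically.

Answer: x=2 y=8 z=0

Derivation:
Step 1: thread A executes A1 (z = x). Shared: x=0 y=4 z=0. PCs: A@1 B@0 C@0
Step 2: thread C executes C1 (x = 2). Shared: x=2 y=4 z=0. PCs: A@1 B@0 C@1
Step 3: thread C executes C2 (y = y * 2). Shared: x=2 y=8 z=0. PCs: A@1 B@0 C@2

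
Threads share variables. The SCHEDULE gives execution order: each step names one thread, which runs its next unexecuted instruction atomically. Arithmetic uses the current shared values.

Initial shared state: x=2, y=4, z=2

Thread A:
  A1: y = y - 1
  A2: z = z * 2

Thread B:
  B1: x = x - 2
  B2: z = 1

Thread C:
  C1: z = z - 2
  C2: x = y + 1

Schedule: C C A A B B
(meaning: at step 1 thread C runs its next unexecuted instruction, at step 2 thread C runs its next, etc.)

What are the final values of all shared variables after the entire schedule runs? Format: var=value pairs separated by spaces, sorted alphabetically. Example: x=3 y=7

Step 1: thread C executes C1 (z = z - 2). Shared: x=2 y=4 z=0. PCs: A@0 B@0 C@1
Step 2: thread C executes C2 (x = y + 1). Shared: x=5 y=4 z=0. PCs: A@0 B@0 C@2
Step 3: thread A executes A1 (y = y - 1). Shared: x=5 y=3 z=0. PCs: A@1 B@0 C@2
Step 4: thread A executes A2 (z = z * 2). Shared: x=5 y=3 z=0. PCs: A@2 B@0 C@2
Step 5: thread B executes B1 (x = x - 2). Shared: x=3 y=3 z=0. PCs: A@2 B@1 C@2
Step 6: thread B executes B2 (z = 1). Shared: x=3 y=3 z=1. PCs: A@2 B@2 C@2

Answer: x=3 y=3 z=1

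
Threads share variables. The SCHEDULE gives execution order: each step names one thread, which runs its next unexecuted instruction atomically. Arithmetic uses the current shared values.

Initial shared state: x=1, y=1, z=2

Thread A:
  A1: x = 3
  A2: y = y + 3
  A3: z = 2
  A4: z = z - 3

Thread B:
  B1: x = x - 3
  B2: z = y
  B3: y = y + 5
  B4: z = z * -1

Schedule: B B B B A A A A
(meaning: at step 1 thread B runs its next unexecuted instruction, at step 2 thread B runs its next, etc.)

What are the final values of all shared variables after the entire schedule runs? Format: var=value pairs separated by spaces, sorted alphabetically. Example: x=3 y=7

Step 1: thread B executes B1 (x = x - 3). Shared: x=-2 y=1 z=2. PCs: A@0 B@1
Step 2: thread B executes B2 (z = y). Shared: x=-2 y=1 z=1. PCs: A@0 B@2
Step 3: thread B executes B3 (y = y + 5). Shared: x=-2 y=6 z=1. PCs: A@0 B@3
Step 4: thread B executes B4 (z = z * -1). Shared: x=-2 y=6 z=-1. PCs: A@0 B@4
Step 5: thread A executes A1 (x = 3). Shared: x=3 y=6 z=-1. PCs: A@1 B@4
Step 6: thread A executes A2 (y = y + 3). Shared: x=3 y=9 z=-1. PCs: A@2 B@4
Step 7: thread A executes A3 (z = 2). Shared: x=3 y=9 z=2. PCs: A@3 B@4
Step 8: thread A executes A4 (z = z - 3). Shared: x=3 y=9 z=-1. PCs: A@4 B@4

Answer: x=3 y=9 z=-1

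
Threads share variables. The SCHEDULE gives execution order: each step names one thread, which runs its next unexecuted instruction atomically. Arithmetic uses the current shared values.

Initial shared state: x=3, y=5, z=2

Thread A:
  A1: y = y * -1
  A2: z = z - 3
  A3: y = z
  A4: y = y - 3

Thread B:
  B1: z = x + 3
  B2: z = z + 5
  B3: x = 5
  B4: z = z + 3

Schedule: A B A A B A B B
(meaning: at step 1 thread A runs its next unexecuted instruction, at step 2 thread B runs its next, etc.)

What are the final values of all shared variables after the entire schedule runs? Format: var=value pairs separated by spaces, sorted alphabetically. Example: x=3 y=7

Step 1: thread A executes A1 (y = y * -1). Shared: x=3 y=-5 z=2. PCs: A@1 B@0
Step 2: thread B executes B1 (z = x + 3). Shared: x=3 y=-5 z=6. PCs: A@1 B@1
Step 3: thread A executes A2 (z = z - 3). Shared: x=3 y=-5 z=3. PCs: A@2 B@1
Step 4: thread A executes A3 (y = z). Shared: x=3 y=3 z=3. PCs: A@3 B@1
Step 5: thread B executes B2 (z = z + 5). Shared: x=3 y=3 z=8. PCs: A@3 B@2
Step 6: thread A executes A4 (y = y - 3). Shared: x=3 y=0 z=8. PCs: A@4 B@2
Step 7: thread B executes B3 (x = 5). Shared: x=5 y=0 z=8. PCs: A@4 B@3
Step 8: thread B executes B4 (z = z + 3). Shared: x=5 y=0 z=11. PCs: A@4 B@4

Answer: x=5 y=0 z=11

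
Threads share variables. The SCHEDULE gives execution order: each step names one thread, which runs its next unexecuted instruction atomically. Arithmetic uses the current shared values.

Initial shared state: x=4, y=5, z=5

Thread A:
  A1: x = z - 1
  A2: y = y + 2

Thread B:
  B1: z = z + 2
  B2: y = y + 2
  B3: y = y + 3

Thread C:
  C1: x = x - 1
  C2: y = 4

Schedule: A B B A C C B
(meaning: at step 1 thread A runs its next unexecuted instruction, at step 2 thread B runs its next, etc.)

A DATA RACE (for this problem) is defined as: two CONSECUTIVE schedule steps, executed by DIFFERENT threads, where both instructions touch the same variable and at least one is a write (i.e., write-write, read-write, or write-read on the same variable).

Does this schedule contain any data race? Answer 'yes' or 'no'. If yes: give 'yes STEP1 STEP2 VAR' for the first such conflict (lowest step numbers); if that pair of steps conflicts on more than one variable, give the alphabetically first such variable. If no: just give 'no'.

Answer: yes 1 2 z

Derivation:
Steps 1,2: A(x = z - 1) vs B(z = z + 2). RACE on z (R-W).
Steps 2,3: same thread (B). No race.
Steps 3,4: B(y = y + 2) vs A(y = y + 2). RACE on y (W-W).
Steps 4,5: A(r=y,w=y) vs C(r=x,w=x). No conflict.
Steps 5,6: same thread (C). No race.
Steps 6,7: C(y = 4) vs B(y = y + 3). RACE on y (W-W).
First conflict at steps 1,2.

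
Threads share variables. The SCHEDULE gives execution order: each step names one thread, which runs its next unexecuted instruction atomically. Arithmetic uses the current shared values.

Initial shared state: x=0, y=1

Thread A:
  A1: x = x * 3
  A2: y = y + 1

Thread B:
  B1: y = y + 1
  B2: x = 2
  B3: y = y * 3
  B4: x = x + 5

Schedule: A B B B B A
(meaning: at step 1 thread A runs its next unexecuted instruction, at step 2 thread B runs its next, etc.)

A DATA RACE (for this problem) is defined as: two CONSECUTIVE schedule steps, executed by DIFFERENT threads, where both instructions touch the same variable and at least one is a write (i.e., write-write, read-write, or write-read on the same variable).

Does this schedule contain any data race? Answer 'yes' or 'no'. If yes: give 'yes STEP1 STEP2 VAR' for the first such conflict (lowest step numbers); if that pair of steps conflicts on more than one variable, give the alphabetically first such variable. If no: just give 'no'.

Steps 1,2: A(r=x,w=x) vs B(r=y,w=y). No conflict.
Steps 2,3: same thread (B). No race.
Steps 3,4: same thread (B). No race.
Steps 4,5: same thread (B). No race.
Steps 5,6: B(r=x,w=x) vs A(r=y,w=y). No conflict.

Answer: no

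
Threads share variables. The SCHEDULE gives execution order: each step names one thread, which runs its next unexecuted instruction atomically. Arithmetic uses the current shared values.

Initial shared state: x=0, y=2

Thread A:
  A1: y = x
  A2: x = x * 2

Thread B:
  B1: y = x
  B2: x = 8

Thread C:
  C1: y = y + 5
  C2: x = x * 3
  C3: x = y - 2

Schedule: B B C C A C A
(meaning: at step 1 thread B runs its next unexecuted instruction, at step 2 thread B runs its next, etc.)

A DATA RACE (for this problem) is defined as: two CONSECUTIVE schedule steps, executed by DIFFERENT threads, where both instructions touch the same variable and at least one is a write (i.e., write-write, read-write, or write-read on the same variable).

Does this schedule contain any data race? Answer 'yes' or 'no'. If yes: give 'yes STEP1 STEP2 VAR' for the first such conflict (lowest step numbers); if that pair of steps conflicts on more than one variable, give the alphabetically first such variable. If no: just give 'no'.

Answer: yes 4 5 x

Derivation:
Steps 1,2: same thread (B). No race.
Steps 2,3: B(r=-,w=x) vs C(r=y,w=y). No conflict.
Steps 3,4: same thread (C). No race.
Steps 4,5: C(x = x * 3) vs A(y = x). RACE on x (W-R).
Steps 5,6: A(y = x) vs C(x = y - 2). RACE on x (R-W), y (W-R). Multiple vars; alphabetically first is x.
Steps 6,7: C(x = y - 2) vs A(x = x * 2). RACE on x (W-W).
First conflict at steps 4,5.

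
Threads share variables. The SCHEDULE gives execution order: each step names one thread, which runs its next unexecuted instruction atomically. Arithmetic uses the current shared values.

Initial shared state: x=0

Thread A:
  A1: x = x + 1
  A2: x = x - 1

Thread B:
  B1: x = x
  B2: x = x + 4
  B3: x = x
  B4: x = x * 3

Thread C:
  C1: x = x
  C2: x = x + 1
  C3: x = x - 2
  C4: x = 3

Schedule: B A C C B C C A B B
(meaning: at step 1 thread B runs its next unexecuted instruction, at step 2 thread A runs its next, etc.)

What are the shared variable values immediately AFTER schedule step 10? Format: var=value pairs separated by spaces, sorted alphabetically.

Answer: x=6

Derivation:
Step 1: thread B executes B1 (x = x). Shared: x=0. PCs: A@0 B@1 C@0
Step 2: thread A executes A1 (x = x + 1). Shared: x=1. PCs: A@1 B@1 C@0
Step 3: thread C executes C1 (x = x). Shared: x=1. PCs: A@1 B@1 C@1
Step 4: thread C executes C2 (x = x + 1). Shared: x=2. PCs: A@1 B@1 C@2
Step 5: thread B executes B2 (x = x + 4). Shared: x=6. PCs: A@1 B@2 C@2
Step 6: thread C executes C3 (x = x - 2). Shared: x=4. PCs: A@1 B@2 C@3
Step 7: thread C executes C4 (x = 3). Shared: x=3. PCs: A@1 B@2 C@4
Step 8: thread A executes A2 (x = x - 1). Shared: x=2. PCs: A@2 B@2 C@4
Step 9: thread B executes B3 (x = x). Shared: x=2. PCs: A@2 B@3 C@4
Step 10: thread B executes B4 (x = x * 3). Shared: x=6. PCs: A@2 B@4 C@4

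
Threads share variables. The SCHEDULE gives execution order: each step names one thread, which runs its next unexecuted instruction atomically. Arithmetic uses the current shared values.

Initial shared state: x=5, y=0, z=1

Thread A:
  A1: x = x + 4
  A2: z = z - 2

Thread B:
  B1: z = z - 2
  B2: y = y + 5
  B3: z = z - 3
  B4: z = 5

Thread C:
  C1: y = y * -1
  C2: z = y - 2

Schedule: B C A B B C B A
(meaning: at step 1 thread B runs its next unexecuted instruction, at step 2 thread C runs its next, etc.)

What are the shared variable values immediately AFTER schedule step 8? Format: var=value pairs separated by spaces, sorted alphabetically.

Answer: x=9 y=5 z=3

Derivation:
Step 1: thread B executes B1 (z = z - 2). Shared: x=5 y=0 z=-1. PCs: A@0 B@1 C@0
Step 2: thread C executes C1 (y = y * -1). Shared: x=5 y=0 z=-1. PCs: A@0 B@1 C@1
Step 3: thread A executes A1 (x = x + 4). Shared: x=9 y=0 z=-1. PCs: A@1 B@1 C@1
Step 4: thread B executes B2 (y = y + 5). Shared: x=9 y=5 z=-1. PCs: A@1 B@2 C@1
Step 5: thread B executes B3 (z = z - 3). Shared: x=9 y=5 z=-4. PCs: A@1 B@3 C@1
Step 6: thread C executes C2 (z = y - 2). Shared: x=9 y=5 z=3. PCs: A@1 B@3 C@2
Step 7: thread B executes B4 (z = 5). Shared: x=9 y=5 z=5. PCs: A@1 B@4 C@2
Step 8: thread A executes A2 (z = z - 2). Shared: x=9 y=5 z=3. PCs: A@2 B@4 C@2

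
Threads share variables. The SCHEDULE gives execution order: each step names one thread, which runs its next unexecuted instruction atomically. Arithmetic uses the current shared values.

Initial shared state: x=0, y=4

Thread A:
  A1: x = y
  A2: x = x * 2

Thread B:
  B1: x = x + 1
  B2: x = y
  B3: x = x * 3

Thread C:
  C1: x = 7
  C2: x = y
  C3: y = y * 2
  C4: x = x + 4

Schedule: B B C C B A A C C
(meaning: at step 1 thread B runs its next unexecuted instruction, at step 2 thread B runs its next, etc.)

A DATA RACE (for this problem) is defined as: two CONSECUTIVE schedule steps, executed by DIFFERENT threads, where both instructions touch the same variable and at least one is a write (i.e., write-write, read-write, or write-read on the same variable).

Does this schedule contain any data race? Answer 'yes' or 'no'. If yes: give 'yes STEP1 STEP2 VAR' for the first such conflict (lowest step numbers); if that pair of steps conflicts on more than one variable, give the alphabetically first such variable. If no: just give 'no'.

Steps 1,2: same thread (B). No race.
Steps 2,3: B(x = y) vs C(x = 7). RACE on x (W-W).
Steps 3,4: same thread (C). No race.
Steps 4,5: C(x = y) vs B(x = x * 3). RACE on x (W-W).
Steps 5,6: B(x = x * 3) vs A(x = y). RACE on x (W-W).
Steps 6,7: same thread (A). No race.
Steps 7,8: A(r=x,w=x) vs C(r=y,w=y). No conflict.
Steps 8,9: same thread (C). No race.
First conflict at steps 2,3.

Answer: yes 2 3 x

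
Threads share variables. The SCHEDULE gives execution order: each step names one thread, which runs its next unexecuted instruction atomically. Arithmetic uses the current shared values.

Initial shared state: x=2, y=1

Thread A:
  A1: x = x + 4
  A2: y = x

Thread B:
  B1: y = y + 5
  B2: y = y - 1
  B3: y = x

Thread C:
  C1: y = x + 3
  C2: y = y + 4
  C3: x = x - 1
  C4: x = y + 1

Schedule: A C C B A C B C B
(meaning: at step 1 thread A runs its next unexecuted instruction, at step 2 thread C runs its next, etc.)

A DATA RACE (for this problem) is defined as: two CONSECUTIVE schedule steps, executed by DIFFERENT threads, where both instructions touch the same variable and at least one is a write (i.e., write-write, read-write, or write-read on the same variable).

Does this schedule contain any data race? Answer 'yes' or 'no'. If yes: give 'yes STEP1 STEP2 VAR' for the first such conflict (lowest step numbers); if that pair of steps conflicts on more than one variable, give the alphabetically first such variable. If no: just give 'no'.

Answer: yes 1 2 x

Derivation:
Steps 1,2: A(x = x + 4) vs C(y = x + 3). RACE on x (W-R).
Steps 2,3: same thread (C). No race.
Steps 3,4: C(y = y + 4) vs B(y = y + 5). RACE on y (W-W).
Steps 4,5: B(y = y + 5) vs A(y = x). RACE on y (W-W).
Steps 5,6: A(y = x) vs C(x = x - 1). RACE on x (R-W).
Steps 6,7: C(r=x,w=x) vs B(r=y,w=y). No conflict.
Steps 7,8: B(y = y - 1) vs C(x = y + 1). RACE on y (W-R).
Steps 8,9: C(x = y + 1) vs B(y = x). RACE on x (W-R), y (R-W). Multiple vars; alphabetically first is x.
First conflict at steps 1,2.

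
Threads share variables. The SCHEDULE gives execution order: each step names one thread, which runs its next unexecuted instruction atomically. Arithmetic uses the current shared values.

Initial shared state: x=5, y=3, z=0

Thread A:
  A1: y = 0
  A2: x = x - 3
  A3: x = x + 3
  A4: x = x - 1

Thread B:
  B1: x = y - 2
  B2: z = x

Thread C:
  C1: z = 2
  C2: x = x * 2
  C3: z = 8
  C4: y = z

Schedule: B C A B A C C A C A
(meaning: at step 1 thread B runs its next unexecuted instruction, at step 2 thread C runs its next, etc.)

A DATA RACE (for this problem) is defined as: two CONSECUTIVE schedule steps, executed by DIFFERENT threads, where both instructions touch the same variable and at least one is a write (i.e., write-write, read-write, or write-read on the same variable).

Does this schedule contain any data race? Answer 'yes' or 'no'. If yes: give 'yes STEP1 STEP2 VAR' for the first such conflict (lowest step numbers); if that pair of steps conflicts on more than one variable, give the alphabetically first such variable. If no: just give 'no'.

Steps 1,2: B(r=y,w=x) vs C(r=-,w=z). No conflict.
Steps 2,3: C(r=-,w=z) vs A(r=-,w=y). No conflict.
Steps 3,4: A(r=-,w=y) vs B(r=x,w=z). No conflict.
Steps 4,5: B(z = x) vs A(x = x - 3). RACE on x (R-W).
Steps 5,6: A(x = x - 3) vs C(x = x * 2). RACE on x (W-W).
Steps 6,7: same thread (C). No race.
Steps 7,8: C(r=-,w=z) vs A(r=x,w=x). No conflict.
Steps 8,9: A(r=x,w=x) vs C(r=z,w=y). No conflict.
Steps 9,10: C(r=z,w=y) vs A(r=x,w=x). No conflict.
First conflict at steps 4,5.

Answer: yes 4 5 x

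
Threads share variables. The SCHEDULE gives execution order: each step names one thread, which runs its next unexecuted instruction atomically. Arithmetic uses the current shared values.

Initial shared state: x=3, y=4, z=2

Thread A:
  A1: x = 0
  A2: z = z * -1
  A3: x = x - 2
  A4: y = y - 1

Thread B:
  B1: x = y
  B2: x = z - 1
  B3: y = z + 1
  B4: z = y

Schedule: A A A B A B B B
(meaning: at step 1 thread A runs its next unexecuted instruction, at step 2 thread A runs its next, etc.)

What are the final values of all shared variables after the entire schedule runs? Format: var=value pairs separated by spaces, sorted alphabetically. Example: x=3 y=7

Answer: x=-3 y=-1 z=-1

Derivation:
Step 1: thread A executes A1 (x = 0). Shared: x=0 y=4 z=2. PCs: A@1 B@0
Step 2: thread A executes A2 (z = z * -1). Shared: x=0 y=4 z=-2. PCs: A@2 B@0
Step 3: thread A executes A3 (x = x - 2). Shared: x=-2 y=4 z=-2. PCs: A@3 B@0
Step 4: thread B executes B1 (x = y). Shared: x=4 y=4 z=-2. PCs: A@3 B@1
Step 5: thread A executes A4 (y = y - 1). Shared: x=4 y=3 z=-2. PCs: A@4 B@1
Step 6: thread B executes B2 (x = z - 1). Shared: x=-3 y=3 z=-2. PCs: A@4 B@2
Step 7: thread B executes B3 (y = z + 1). Shared: x=-3 y=-1 z=-2. PCs: A@4 B@3
Step 8: thread B executes B4 (z = y). Shared: x=-3 y=-1 z=-1. PCs: A@4 B@4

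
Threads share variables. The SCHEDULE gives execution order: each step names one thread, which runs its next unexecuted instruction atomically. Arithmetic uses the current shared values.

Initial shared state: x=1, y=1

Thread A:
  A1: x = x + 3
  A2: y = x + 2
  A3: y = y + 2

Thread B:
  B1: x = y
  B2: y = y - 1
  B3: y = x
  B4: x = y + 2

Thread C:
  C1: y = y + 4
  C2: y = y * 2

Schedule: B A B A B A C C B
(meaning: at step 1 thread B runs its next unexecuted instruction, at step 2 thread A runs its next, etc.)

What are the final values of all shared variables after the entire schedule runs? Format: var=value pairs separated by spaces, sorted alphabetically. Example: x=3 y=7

Answer: x=22 y=20

Derivation:
Step 1: thread B executes B1 (x = y). Shared: x=1 y=1. PCs: A@0 B@1 C@0
Step 2: thread A executes A1 (x = x + 3). Shared: x=4 y=1. PCs: A@1 B@1 C@0
Step 3: thread B executes B2 (y = y - 1). Shared: x=4 y=0. PCs: A@1 B@2 C@0
Step 4: thread A executes A2 (y = x + 2). Shared: x=4 y=6. PCs: A@2 B@2 C@0
Step 5: thread B executes B3 (y = x). Shared: x=4 y=4. PCs: A@2 B@3 C@0
Step 6: thread A executes A3 (y = y + 2). Shared: x=4 y=6. PCs: A@3 B@3 C@0
Step 7: thread C executes C1 (y = y + 4). Shared: x=4 y=10. PCs: A@3 B@3 C@1
Step 8: thread C executes C2 (y = y * 2). Shared: x=4 y=20. PCs: A@3 B@3 C@2
Step 9: thread B executes B4 (x = y + 2). Shared: x=22 y=20. PCs: A@3 B@4 C@2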